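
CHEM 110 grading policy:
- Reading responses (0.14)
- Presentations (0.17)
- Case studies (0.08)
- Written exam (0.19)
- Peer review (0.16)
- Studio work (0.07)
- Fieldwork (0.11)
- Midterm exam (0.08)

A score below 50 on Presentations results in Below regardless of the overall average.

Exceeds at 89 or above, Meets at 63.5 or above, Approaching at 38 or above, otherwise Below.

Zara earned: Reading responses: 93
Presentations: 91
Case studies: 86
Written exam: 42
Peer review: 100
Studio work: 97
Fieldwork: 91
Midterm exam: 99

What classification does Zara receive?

Presentations score 91 ≥ 50: minimum met.
Weighted total:
  Reading responses 93 × 0.14 = 13.02
  Presentations 91 × 0.17 = 15.47
  Case studies 86 × 0.08 = 6.88
  Written exam 42 × 0.19 = 7.98
  Peer review 100 × 0.16 = 16
  Studio work 97 × 0.07 = 6.79
  Fieldwork 91 × 0.11 = 10.01
  Midterm exam 99 × 0.08 = 7.92
Sum = 84.07
84.07 is ≥ 63.5 and < 89 → Meets

Meets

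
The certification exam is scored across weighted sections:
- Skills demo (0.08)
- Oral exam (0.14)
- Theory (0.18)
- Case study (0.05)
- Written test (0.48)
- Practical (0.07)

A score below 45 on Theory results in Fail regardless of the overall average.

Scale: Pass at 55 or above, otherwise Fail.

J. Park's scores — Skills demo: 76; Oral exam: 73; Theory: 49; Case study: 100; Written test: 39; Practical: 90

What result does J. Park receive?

Theory score 49 ≥ 45: minimum met.
Weighted total:
  Skills demo 76 × 0.08 = 6.08
  Oral exam 73 × 0.14 = 10.22
  Theory 49 × 0.18 = 8.82
  Case study 100 × 0.05 = 5
  Written test 39 × 0.48 = 18.72
  Practical 90 × 0.07 = 6.3
Sum = 55.14
55.14 ≥ 55 → Pass

Pass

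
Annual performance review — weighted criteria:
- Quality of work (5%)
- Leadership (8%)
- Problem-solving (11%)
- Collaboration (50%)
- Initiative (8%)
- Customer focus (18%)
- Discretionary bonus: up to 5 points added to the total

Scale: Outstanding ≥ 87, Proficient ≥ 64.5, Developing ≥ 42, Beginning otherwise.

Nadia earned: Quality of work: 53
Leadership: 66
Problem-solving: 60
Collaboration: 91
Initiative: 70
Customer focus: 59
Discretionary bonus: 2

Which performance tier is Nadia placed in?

Proficient

Weighted total:
  Quality of work 53 × 0.05 = 2.65
  Leadership 66 × 0.08 = 5.28
  Problem-solving 60 × 0.11 = 6.6
  Collaboration 91 × 0.5 = 45.5
  Initiative 70 × 0.08 = 5.6
  Customer focus 59 × 0.18 = 10.62
Sum = 76.25
Discretionary bonus: 76.25 + 2 = 78.25
78.25 is ≥ 64.5 and < 87 → Proficient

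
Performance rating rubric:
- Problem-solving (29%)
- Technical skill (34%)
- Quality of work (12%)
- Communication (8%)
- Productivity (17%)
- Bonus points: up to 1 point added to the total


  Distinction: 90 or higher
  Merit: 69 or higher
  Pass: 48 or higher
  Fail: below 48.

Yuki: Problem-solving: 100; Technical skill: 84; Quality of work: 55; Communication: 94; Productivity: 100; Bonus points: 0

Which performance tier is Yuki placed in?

Merit

Weighted total:
  Problem-solving 100 × 0.29 = 29
  Technical skill 84 × 0.34 = 28.56
  Quality of work 55 × 0.12 = 6.6
  Communication 94 × 0.08 = 7.52
  Productivity 100 × 0.17 = 17
Sum = 88.68
Bonus points: 88.68 + 0 = 88.68
88.68 is ≥ 69 and < 90 → Merit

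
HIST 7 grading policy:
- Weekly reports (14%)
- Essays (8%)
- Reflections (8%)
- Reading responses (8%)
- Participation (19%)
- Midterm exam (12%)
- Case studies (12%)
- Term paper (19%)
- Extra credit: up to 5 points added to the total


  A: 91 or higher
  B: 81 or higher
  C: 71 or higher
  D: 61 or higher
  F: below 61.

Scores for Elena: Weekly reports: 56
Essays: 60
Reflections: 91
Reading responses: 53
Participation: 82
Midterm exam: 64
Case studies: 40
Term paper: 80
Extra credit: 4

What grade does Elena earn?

Weighted total:
  Weekly reports 56 × 0.14 = 7.84
  Essays 60 × 0.08 = 4.8
  Reflections 91 × 0.08 = 7.28
  Reading responses 53 × 0.08 = 4.24
  Participation 82 × 0.19 = 15.58
  Midterm exam 64 × 0.12 = 7.68
  Case studies 40 × 0.12 = 4.8
  Term paper 80 × 0.19 = 15.2
Sum = 67.42
Extra credit: 67.42 + 4 = 71.42
71.42 is ≥ 71 and < 81 → C

C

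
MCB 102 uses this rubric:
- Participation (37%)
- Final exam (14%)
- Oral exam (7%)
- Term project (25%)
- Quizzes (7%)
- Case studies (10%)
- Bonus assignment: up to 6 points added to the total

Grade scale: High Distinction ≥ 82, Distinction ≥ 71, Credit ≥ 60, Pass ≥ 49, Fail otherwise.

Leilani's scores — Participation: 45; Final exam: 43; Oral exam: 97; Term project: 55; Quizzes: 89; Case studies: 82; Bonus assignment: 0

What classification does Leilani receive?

Weighted total:
  Participation 45 × 0.37 = 16.65
  Final exam 43 × 0.14 = 6.02
  Oral exam 97 × 0.07 = 6.79
  Term project 55 × 0.25 = 13.75
  Quizzes 89 × 0.07 = 6.23
  Case studies 82 × 0.1 = 8.2
Sum = 57.64
Bonus assignment: 57.64 + 0 = 57.64
57.64 is ≥ 49 and < 60 → Pass

Pass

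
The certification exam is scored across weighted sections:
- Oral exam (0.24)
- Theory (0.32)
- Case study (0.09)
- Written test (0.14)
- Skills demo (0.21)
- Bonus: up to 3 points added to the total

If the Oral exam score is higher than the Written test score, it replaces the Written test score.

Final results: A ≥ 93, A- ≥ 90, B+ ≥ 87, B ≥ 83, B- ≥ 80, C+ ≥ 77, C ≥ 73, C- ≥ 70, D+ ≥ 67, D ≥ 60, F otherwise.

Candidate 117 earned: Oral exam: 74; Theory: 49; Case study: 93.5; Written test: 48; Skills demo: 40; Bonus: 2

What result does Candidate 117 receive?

Oral exam (74) > Written test (48), so Written test counts as 74.
Weighted total:
  Oral exam 74 × 0.24 = 17.76
  Theory 49 × 0.32 = 15.68
  Case study 93.5 × 0.09 = 8.415
  Written test 74 × 0.14 = 10.36
  Skills demo 40 × 0.21 = 8.4
Sum = 60.615
Bonus: 60.615 + 2 = 62.615
62.615 is ≥ 60 and < 67 → D

D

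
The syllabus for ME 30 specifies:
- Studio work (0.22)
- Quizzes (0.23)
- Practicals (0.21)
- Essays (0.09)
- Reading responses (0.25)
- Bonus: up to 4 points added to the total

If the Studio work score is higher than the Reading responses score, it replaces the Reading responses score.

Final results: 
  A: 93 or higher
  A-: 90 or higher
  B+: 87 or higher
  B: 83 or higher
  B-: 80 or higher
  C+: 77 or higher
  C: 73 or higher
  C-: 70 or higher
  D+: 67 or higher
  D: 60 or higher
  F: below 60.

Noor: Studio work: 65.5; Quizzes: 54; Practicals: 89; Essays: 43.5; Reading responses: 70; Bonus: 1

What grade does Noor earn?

Studio work (65.5) ≤ Reading responses (70), so Reading responses stays at 70.
Weighted total:
  Studio work 65.5 × 0.22 = 14.41
  Quizzes 54 × 0.23 = 12.42
  Practicals 89 × 0.21 = 18.69
  Essays 43.5 × 0.09 = 3.915
  Reading responses 70 × 0.25 = 17.5
Sum = 66.935
Bonus: 66.935 + 1 = 67.935
67.935 is ≥ 67 and < 70 → D+

D+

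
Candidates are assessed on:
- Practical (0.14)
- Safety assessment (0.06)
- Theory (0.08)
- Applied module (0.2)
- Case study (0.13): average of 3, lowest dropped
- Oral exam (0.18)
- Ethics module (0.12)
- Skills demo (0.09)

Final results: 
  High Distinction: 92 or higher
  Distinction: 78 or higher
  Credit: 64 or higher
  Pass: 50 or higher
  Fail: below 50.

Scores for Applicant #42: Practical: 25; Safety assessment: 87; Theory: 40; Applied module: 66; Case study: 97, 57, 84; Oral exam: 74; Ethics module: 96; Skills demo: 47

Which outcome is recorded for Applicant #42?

Case study: drop 57 → average of remaining 2 = 181/2 = 90.5
Weighted total:
  Practical 25 × 0.14 = 3.5
  Safety assessment 87 × 0.06 = 5.22
  Theory 40 × 0.08 = 3.2
  Applied module 66 × 0.2 = 13.2
  Case study 90.5 × 0.13 = 11.765
  Oral exam 74 × 0.18 = 13.32
  Ethics module 96 × 0.12 = 11.52
  Skills demo 47 × 0.09 = 4.23
Sum = 65.955
65.955 is ≥ 64 and < 78 → Credit

Credit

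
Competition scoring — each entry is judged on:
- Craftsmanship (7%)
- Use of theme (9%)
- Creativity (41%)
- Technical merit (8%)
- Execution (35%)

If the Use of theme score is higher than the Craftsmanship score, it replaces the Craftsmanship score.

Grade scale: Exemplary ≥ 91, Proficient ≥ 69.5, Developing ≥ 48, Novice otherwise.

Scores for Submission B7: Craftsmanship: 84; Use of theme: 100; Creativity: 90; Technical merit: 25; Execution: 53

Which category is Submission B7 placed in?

Proficient

Use of theme (100) > Craftsmanship (84), so Craftsmanship counts as 100.
Weighted total:
  Craftsmanship 100 × 0.07 = 7
  Use of theme 100 × 0.09 = 9
  Creativity 90 × 0.41 = 36.9
  Technical merit 25 × 0.08 = 2
  Execution 53 × 0.35 = 18.55
Sum = 73.45
73.45 is ≥ 69.5 and < 91 → Proficient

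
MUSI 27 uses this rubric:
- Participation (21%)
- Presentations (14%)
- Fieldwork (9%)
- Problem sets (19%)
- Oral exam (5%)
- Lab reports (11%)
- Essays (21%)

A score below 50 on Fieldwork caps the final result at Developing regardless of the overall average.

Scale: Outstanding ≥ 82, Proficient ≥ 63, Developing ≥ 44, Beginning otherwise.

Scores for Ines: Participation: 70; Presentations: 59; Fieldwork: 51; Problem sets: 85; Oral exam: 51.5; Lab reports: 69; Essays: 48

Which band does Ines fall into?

Proficient

Fieldwork score 51 ≥ 50: minimum met.
Weighted total:
  Participation 70 × 0.21 = 14.7
  Presentations 59 × 0.14 = 8.26
  Fieldwork 51 × 0.09 = 4.59
  Problem sets 85 × 0.19 = 16.15
  Oral exam 51.5 × 0.05 = 2.575
  Lab reports 69 × 0.11 = 7.59
  Essays 48 × 0.21 = 10.08
Sum = 63.945
63.945 is ≥ 63 and < 82 → Proficient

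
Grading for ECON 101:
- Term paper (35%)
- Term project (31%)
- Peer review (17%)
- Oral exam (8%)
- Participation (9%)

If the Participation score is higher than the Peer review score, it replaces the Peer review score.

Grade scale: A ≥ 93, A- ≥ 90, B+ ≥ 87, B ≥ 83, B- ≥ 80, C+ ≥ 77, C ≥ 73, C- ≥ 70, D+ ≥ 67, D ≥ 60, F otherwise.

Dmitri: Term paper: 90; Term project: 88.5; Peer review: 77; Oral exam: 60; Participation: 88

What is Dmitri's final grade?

B

Participation (88) > Peer review (77), so Peer review counts as 88.
Weighted total:
  Term paper 90 × 0.35 = 31.5
  Term project 88.5 × 0.31 = 27.435
  Peer review 88 × 0.17 = 14.96
  Oral exam 60 × 0.08 = 4.8
  Participation 88 × 0.09 = 7.92
Sum = 86.615
86.615 is ≥ 83 and < 87 → B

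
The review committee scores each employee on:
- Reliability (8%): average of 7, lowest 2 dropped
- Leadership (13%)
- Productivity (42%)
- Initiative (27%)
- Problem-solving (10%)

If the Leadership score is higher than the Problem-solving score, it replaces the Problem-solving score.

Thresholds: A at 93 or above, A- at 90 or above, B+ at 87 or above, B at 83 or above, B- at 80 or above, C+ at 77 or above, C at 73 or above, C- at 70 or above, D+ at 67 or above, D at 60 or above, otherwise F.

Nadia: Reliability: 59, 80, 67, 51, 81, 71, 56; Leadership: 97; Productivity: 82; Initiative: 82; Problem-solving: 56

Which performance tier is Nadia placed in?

B

Reliability: drop 51, 56 → average of remaining 5 = 358/5 = 71.6
Leadership (97) > Problem-solving (56), so Problem-solving counts as 97.
Weighted total:
  Reliability 71.6 × 0.08 = 5.728
  Leadership 97 × 0.13 = 12.61
  Productivity 82 × 0.42 = 34.44
  Initiative 82 × 0.27 = 22.14
  Problem-solving 97 × 0.1 = 9.7
Sum = 84.618
84.618 is ≥ 83 and < 87 → B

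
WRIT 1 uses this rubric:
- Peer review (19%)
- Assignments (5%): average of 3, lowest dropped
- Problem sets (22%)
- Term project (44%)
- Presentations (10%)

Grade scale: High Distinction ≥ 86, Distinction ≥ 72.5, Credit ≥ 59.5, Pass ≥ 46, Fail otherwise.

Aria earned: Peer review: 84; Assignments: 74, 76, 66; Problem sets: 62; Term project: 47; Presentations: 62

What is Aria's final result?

Assignments: drop 66 → average of remaining 2 = 150/2 = 75
Weighted total:
  Peer review 84 × 0.19 = 15.96
  Assignments 75 × 0.05 = 3.75
  Problem sets 62 × 0.22 = 13.64
  Term project 47 × 0.44 = 20.68
  Presentations 62 × 0.1 = 6.2
Sum = 60.23
60.23 is ≥ 59.5 and < 72.5 → Credit

Credit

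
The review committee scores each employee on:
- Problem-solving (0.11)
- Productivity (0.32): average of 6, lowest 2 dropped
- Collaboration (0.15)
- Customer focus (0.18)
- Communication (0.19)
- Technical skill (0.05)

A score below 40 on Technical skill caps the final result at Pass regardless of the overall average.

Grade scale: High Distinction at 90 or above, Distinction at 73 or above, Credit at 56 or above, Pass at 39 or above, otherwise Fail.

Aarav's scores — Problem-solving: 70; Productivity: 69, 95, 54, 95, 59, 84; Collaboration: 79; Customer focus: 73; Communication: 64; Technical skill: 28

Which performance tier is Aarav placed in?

Pass

Productivity: drop 54, 59 → average of remaining 4 = 343/4 = 85.75
Technical skill score 28 < 40: minimum not met.
Weighted total:
  Problem-solving 70 × 0.11 = 7.7
  Productivity 85.75 × 0.32 = 27.44
  Collaboration 79 × 0.15 = 11.85
  Customer focus 73 × 0.18 = 13.14
  Communication 64 × 0.19 = 12.16
  Technical skill 28 × 0.05 = 1.4
Sum = 73.69
73.69 would be Distinction; cap at Pass applies → Pass.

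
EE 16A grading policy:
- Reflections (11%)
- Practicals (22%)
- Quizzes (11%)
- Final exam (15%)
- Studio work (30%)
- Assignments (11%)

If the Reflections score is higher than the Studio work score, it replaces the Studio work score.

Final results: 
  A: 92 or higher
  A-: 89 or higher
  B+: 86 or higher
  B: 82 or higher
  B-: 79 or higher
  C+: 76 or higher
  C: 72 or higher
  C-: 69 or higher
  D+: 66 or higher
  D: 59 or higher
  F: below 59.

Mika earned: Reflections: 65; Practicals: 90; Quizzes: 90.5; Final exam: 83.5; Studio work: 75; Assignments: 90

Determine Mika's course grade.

B-

Reflections (65) ≤ Studio work (75), so Studio work stays at 75.
Weighted total:
  Reflections 65 × 0.11 = 7.15
  Practicals 90 × 0.22 = 19.8
  Quizzes 90.5 × 0.11 = 9.955
  Final exam 83.5 × 0.15 = 12.525
  Studio work 75 × 0.3 = 22.5
  Assignments 90 × 0.11 = 9.9
Sum = 81.83
81.83 is ≥ 79 and < 82 → B-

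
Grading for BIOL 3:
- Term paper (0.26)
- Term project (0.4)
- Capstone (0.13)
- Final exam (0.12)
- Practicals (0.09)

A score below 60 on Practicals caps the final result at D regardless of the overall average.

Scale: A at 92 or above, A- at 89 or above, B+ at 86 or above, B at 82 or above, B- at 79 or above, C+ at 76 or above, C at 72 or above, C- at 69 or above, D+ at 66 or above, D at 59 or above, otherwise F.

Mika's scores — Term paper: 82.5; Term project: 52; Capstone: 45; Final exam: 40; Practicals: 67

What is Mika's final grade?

F

Practicals score 67 ≥ 60: minimum met.
Weighted total:
  Term paper 82.5 × 0.26 = 21.45
  Term project 52 × 0.4 = 20.8
  Capstone 45 × 0.13 = 5.85
  Final exam 40 × 0.12 = 4.8
  Practicals 67 × 0.09 = 6.03
Sum = 58.93
58.93 < 59 → F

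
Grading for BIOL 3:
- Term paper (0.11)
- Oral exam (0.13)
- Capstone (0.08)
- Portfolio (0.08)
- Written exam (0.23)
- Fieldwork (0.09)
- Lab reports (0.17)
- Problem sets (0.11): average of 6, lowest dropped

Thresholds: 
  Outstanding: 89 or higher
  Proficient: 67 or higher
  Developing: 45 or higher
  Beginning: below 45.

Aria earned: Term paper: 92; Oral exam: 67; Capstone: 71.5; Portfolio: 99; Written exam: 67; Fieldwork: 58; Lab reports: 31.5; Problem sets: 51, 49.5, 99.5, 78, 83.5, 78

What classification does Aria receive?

Problem sets: drop 49.5 → average of remaining 5 = 390/5 = 78
Weighted total:
  Term paper 92 × 0.11 = 10.12
  Oral exam 67 × 0.13 = 8.71
  Capstone 71.5 × 0.08 = 5.72
  Portfolio 99 × 0.08 = 7.92
  Written exam 67 × 0.23 = 15.41
  Fieldwork 58 × 0.09 = 5.22
  Lab reports 31.5 × 0.17 = 5.355
  Problem sets 78 × 0.11 = 8.58
Sum = 67.035
67.035 is ≥ 67 and < 89 → Proficient

Proficient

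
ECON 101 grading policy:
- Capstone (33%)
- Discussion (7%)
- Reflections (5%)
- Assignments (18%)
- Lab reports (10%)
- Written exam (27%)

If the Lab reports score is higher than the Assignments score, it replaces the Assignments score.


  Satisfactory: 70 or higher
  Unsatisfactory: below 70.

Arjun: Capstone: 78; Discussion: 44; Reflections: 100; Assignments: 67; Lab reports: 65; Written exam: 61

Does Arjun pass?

Lab reports (65) ≤ Assignments (67), so Assignments stays at 67.
Weighted total:
  Capstone 78 × 0.33 = 25.74
  Discussion 44 × 0.07 = 3.08
  Reflections 100 × 0.05 = 5
  Assignments 67 × 0.18 = 12.06
  Lab reports 65 × 0.1 = 6.5
  Written exam 61 × 0.27 = 16.47
Sum = 68.85
68.85 < 70 → Unsatisfactory

Unsatisfactory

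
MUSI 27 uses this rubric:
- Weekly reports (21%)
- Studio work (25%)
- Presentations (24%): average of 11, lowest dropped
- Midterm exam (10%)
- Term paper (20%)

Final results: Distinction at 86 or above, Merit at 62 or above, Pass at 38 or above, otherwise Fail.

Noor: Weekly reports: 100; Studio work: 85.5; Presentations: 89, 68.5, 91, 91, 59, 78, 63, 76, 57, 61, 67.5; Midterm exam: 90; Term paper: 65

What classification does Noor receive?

Presentations: drop 57 → average of remaining 10 = 744/10 = 74.4
Weighted total:
  Weekly reports 100 × 0.21 = 21
  Studio work 85.5 × 0.25 = 21.375
  Presentations 74.4 × 0.24 = 17.856
  Midterm exam 90 × 0.1 = 9
  Term paper 65 × 0.2 = 13
Sum = 82.231
82.231 is ≥ 62 and < 86 → Merit

Merit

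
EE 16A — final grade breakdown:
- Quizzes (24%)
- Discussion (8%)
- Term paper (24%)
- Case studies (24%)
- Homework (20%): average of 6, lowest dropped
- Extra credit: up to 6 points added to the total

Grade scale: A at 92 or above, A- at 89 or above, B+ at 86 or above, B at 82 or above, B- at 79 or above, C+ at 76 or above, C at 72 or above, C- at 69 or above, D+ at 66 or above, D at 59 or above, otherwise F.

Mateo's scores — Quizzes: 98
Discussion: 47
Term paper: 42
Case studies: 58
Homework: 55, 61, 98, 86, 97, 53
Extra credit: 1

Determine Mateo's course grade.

D+

Homework: drop 53 → average of remaining 5 = 397/5 = 79.4
Weighted total:
  Quizzes 98 × 0.24 = 23.52
  Discussion 47 × 0.08 = 3.76
  Term paper 42 × 0.24 = 10.08
  Case studies 58 × 0.24 = 13.92
  Homework 79.4 × 0.2 = 15.88
Sum = 67.16
Extra credit: 67.16 + 1 = 68.16
68.16 is ≥ 66 and < 69 → D+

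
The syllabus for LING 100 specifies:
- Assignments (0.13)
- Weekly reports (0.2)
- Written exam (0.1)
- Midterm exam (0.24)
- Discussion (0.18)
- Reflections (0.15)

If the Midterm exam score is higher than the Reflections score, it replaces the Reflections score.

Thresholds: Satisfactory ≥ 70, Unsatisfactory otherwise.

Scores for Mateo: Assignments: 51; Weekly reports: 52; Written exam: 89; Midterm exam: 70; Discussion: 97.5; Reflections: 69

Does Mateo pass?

Satisfactory

Midterm exam (70) > Reflections (69), so Reflections counts as 70.
Weighted total:
  Assignments 51 × 0.13 = 6.63
  Weekly reports 52 × 0.2 = 10.4
  Written exam 89 × 0.1 = 8.9
  Midterm exam 70 × 0.24 = 16.8
  Discussion 97.5 × 0.18 = 17.55
  Reflections 70 × 0.15 = 10.5
Sum = 70.78
70.78 ≥ 70 → Satisfactory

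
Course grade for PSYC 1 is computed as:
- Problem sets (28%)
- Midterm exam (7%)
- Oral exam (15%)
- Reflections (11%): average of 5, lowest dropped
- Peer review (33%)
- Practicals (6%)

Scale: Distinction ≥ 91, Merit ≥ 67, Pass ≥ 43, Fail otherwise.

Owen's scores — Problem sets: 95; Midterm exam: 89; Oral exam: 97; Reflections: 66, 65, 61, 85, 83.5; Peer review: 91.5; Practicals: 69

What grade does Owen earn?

Merit

Reflections: drop 61 → average of remaining 4 = 299.5/4 = 74.875
Weighted total:
  Problem sets 95 × 0.28 = 26.6
  Midterm exam 89 × 0.07 = 6.23
  Oral exam 97 × 0.15 = 14.55
  Reflections 74.875 × 0.11 = 8.23625
  Peer review 91.5 × 0.33 = 30.195
  Practicals 69 × 0.06 = 4.14
Sum = 89.95125
89.95125 is ≥ 67 and < 91 → Merit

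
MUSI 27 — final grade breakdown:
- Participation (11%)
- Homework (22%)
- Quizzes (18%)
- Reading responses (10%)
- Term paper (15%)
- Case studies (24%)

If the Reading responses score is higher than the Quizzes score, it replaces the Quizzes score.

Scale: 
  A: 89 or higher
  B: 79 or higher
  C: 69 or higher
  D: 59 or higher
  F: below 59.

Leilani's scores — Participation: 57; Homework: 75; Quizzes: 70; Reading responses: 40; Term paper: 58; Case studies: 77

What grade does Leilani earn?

D

Reading responses (40) ≤ Quizzes (70), so Quizzes stays at 70.
Weighted total:
  Participation 57 × 0.11 = 6.27
  Homework 75 × 0.22 = 16.5
  Quizzes 70 × 0.18 = 12.6
  Reading responses 40 × 0.1 = 4
  Term paper 58 × 0.15 = 8.7
  Case studies 77 × 0.24 = 18.48
Sum = 66.55
66.55 is ≥ 59 and < 69 → D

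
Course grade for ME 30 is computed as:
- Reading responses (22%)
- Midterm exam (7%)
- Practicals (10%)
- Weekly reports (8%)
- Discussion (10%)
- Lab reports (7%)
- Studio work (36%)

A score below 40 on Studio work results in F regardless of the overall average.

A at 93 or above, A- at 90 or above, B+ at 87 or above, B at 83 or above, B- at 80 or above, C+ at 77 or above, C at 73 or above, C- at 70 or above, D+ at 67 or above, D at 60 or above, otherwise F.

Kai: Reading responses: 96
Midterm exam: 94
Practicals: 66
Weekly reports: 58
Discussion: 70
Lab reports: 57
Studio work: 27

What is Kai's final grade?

Studio work score 27 < 40: minimum not met.
Weighted total:
  Reading responses 96 × 0.22 = 21.12
  Midterm exam 94 × 0.07 = 6.58
  Practicals 66 × 0.1 = 6.6
  Weekly reports 58 × 0.08 = 4.64
  Discussion 70 × 0.1 = 7
  Lab reports 57 × 0.07 = 3.99
  Studio work 27 × 0.36 = 9.72
Sum = 59.65
Because the Studio work minimum was not met, the result is F.

F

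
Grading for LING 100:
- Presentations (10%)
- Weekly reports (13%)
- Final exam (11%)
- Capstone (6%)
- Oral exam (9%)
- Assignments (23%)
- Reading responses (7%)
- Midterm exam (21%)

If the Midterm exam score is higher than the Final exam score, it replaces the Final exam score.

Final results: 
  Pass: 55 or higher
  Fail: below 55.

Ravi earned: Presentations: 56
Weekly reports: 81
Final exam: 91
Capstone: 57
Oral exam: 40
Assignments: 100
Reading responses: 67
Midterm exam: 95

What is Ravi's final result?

Pass

Midterm exam (95) > Final exam (91), so Final exam counts as 95.
Weighted total:
  Presentations 56 × 0.1 = 5.6
  Weekly reports 81 × 0.13 = 10.53
  Final exam 95 × 0.11 = 10.45
  Capstone 57 × 0.06 = 3.42
  Oral exam 40 × 0.09 = 3.6
  Assignments 100 × 0.23 = 23
  Reading responses 67 × 0.07 = 4.69
  Midterm exam 95 × 0.21 = 19.95
Sum = 81.24
81.24 ≥ 55 → Pass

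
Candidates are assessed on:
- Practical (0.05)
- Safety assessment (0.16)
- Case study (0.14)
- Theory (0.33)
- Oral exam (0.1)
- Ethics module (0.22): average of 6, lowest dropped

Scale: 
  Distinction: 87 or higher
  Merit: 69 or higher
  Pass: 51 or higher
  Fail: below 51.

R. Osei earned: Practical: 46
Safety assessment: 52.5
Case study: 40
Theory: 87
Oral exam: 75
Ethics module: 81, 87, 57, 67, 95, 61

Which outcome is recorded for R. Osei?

Merit

Ethics module: drop 57 → average of remaining 5 = 391/5 = 78.2
Weighted total:
  Practical 46 × 0.05 = 2.3
  Safety assessment 52.5 × 0.16 = 8.4
  Case study 40 × 0.14 = 5.6
  Theory 87 × 0.33 = 28.71
  Oral exam 75 × 0.1 = 7.5
  Ethics module 78.2 × 0.22 = 17.204
Sum = 69.714
69.714 is ≥ 69 and < 87 → Merit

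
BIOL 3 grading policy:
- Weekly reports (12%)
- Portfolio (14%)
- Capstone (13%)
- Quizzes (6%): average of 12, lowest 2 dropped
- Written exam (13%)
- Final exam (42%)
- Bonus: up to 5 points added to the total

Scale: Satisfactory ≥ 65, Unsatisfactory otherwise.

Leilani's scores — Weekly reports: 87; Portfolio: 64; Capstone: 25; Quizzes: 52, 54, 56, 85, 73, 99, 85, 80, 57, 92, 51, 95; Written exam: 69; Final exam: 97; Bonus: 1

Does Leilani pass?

Quizzes: drop 51, 52 → average of remaining 10 = 776/10 = 77.6
Weighted total:
  Weekly reports 87 × 0.12 = 10.44
  Portfolio 64 × 0.14 = 8.96
  Capstone 25 × 0.13 = 3.25
  Quizzes 77.6 × 0.06 = 4.656
  Written exam 69 × 0.13 = 8.97
  Final exam 97 × 0.42 = 40.74
Sum = 77.016
Bonus: 77.016 + 1 = 78.016
78.016 ≥ 65 → Satisfactory

Satisfactory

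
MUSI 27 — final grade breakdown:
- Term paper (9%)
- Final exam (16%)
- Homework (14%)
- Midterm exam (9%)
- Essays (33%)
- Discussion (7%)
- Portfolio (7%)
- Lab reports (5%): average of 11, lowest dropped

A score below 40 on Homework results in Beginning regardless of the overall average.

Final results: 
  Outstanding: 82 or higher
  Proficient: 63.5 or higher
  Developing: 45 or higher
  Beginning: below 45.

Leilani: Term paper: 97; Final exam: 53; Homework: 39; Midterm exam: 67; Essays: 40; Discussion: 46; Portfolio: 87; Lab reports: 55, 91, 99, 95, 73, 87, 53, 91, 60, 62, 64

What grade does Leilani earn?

Lab reports: drop 53 → average of remaining 10 = 777/10 = 77.7
Homework score 39 < 40: minimum not met.
Weighted total:
  Term paper 97 × 0.09 = 8.73
  Final exam 53 × 0.16 = 8.48
  Homework 39 × 0.14 = 5.46
  Midterm exam 67 × 0.09 = 6.03
  Essays 40 × 0.33 = 13.2
  Discussion 46 × 0.07 = 3.22
  Portfolio 87 × 0.07 = 6.09
  Lab reports 77.7 × 0.05 = 3.885
Sum = 55.095
Because the Homework minimum was not met, the result is Beginning.

Beginning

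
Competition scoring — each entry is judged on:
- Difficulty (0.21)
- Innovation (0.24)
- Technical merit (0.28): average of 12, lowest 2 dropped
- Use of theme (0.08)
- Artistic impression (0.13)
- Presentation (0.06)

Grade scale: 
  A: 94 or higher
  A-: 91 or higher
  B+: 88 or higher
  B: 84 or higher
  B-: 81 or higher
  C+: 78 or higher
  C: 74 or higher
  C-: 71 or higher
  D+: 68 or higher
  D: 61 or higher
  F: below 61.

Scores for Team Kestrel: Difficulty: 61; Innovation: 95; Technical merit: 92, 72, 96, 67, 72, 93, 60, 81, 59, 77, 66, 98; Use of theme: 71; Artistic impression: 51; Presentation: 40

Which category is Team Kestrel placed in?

Technical merit: drop 59, 60 → average of remaining 10 = 814/10 = 81.4
Weighted total:
  Difficulty 61 × 0.21 = 12.81
  Innovation 95 × 0.24 = 22.8
  Technical merit 81.4 × 0.28 = 22.792
  Use of theme 71 × 0.08 = 5.68
  Artistic impression 51 × 0.13 = 6.63
  Presentation 40 × 0.06 = 2.4
Sum = 73.112
73.112 is ≥ 71 and < 74 → C-

C-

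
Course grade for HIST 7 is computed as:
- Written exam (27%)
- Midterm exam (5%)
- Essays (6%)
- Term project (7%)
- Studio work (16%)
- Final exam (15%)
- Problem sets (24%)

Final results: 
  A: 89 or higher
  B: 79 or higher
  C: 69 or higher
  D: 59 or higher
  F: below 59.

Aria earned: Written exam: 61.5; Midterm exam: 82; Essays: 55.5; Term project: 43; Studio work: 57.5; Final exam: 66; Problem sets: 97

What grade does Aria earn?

Weighted total:
  Written exam 61.5 × 0.27 = 16.605
  Midterm exam 82 × 0.05 = 4.1
  Essays 55.5 × 0.06 = 3.33
  Term project 43 × 0.07 = 3.01
  Studio work 57.5 × 0.16 = 9.2
  Final exam 66 × 0.15 = 9.9
  Problem sets 97 × 0.24 = 23.28
Sum = 69.425
69.425 is ≥ 69 and < 79 → C

C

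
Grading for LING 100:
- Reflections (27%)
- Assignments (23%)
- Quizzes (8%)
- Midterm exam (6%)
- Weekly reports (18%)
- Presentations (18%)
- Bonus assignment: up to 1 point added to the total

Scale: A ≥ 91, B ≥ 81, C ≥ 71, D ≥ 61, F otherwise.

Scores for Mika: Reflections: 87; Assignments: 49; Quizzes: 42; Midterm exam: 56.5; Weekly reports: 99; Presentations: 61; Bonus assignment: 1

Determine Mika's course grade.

Weighted total:
  Reflections 87 × 0.27 = 23.49
  Assignments 49 × 0.23 = 11.27
  Quizzes 42 × 0.08 = 3.36
  Midterm exam 56.5 × 0.06 = 3.39
  Weekly reports 99 × 0.18 = 17.82
  Presentations 61 × 0.18 = 10.98
Sum = 70.31
Bonus assignment: 70.31 + 1 = 71.31
71.31 is ≥ 71 and < 81 → C

C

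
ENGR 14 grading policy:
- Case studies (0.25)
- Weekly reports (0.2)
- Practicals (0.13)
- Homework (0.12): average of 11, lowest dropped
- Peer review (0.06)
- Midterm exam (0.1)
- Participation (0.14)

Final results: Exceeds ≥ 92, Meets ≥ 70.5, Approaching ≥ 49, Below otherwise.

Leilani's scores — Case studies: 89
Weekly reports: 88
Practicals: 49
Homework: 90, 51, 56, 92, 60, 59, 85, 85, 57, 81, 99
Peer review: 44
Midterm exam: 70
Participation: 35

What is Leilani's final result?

Homework: drop 51 → average of remaining 10 = 764/10 = 76.4
Weighted total:
  Case studies 89 × 0.25 = 22.25
  Weekly reports 88 × 0.2 = 17.6
  Practicals 49 × 0.13 = 6.37
  Homework 76.4 × 0.12 = 9.168
  Peer review 44 × 0.06 = 2.64
  Midterm exam 70 × 0.1 = 7
  Participation 35 × 0.14 = 4.9
Sum = 69.928
69.928 is ≥ 49 and < 70.5 → Approaching

Approaching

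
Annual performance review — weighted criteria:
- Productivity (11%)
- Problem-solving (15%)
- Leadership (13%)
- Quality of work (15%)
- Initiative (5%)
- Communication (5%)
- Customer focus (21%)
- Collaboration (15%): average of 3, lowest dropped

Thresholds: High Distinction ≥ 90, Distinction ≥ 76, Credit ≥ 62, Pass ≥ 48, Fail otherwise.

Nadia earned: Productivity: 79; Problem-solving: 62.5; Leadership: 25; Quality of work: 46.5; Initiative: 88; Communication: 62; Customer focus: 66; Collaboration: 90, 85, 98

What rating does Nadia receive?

Collaboration: drop 85 → average of remaining 2 = 188/2 = 94
Weighted total:
  Productivity 79 × 0.11 = 8.69
  Problem-solving 62.5 × 0.15 = 9.375
  Leadership 25 × 0.13 = 3.25
  Quality of work 46.5 × 0.15 = 6.975
  Initiative 88 × 0.05 = 4.4
  Communication 62 × 0.05 = 3.1
  Customer focus 66 × 0.21 = 13.86
  Collaboration 94 × 0.15 = 14.1
Sum = 63.75
63.75 is ≥ 62 and < 76 → Credit

Credit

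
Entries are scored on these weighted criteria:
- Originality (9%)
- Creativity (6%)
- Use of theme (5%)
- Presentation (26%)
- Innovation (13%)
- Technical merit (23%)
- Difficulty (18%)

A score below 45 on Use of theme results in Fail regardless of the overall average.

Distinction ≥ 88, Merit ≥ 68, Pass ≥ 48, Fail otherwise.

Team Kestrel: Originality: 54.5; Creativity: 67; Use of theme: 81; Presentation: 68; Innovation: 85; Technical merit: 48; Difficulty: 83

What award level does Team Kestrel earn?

Use of theme score 81 ≥ 45: minimum met.
Weighted total:
  Originality 54.5 × 0.09 = 4.905
  Creativity 67 × 0.06 = 4.02
  Use of theme 81 × 0.05 = 4.05
  Presentation 68 × 0.26 = 17.68
  Innovation 85 × 0.13 = 11.05
  Technical merit 48 × 0.23 = 11.04
  Difficulty 83 × 0.18 = 14.94
Sum = 67.685
67.685 is ≥ 48 and < 68 → Pass

Pass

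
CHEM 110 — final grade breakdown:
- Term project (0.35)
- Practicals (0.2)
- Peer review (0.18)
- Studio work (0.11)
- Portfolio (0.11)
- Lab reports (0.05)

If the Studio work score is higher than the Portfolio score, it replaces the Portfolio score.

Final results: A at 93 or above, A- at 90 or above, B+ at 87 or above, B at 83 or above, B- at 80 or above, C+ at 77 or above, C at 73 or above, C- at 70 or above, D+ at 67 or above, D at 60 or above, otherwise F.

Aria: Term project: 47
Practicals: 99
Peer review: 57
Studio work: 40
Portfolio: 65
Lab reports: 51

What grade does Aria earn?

D

Studio work (40) ≤ Portfolio (65), so Portfolio stays at 65.
Weighted total:
  Term project 47 × 0.35 = 16.45
  Practicals 99 × 0.2 = 19.8
  Peer review 57 × 0.18 = 10.26
  Studio work 40 × 0.11 = 4.4
  Portfolio 65 × 0.11 = 7.15
  Lab reports 51 × 0.05 = 2.55
Sum = 60.61
60.61 is ≥ 60 and < 67 → D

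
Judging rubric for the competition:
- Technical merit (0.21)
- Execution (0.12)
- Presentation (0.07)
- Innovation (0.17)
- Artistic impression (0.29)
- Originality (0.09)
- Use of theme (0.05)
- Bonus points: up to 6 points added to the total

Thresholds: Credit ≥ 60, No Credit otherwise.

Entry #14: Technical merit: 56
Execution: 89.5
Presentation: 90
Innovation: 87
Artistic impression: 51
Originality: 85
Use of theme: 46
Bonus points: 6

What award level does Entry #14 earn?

Weighted total:
  Technical merit 56 × 0.21 = 11.76
  Execution 89.5 × 0.12 = 10.74
  Presentation 90 × 0.07 = 6.3
  Innovation 87 × 0.17 = 14.79
  Artistic impression 51 × 0.29 = 14.79
  Originality 85 × 0.09 = 7.65
  Use of theme 46 × 0.05 = 2.3
Sum = 68.33
Bonus points: 68.33 + 6 = 74.33
74.33 ≥ 60 → Credit

Credit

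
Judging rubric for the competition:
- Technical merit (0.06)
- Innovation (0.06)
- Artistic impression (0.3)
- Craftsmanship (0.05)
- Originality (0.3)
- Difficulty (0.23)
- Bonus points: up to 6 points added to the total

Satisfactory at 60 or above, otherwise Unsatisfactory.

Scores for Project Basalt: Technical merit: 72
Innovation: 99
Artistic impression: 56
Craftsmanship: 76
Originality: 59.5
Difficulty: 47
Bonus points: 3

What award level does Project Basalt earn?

Weighted total:
  Technical merit 72 × 0.06 = 4.32
  Innovation 99 × 0.06 = 5.94
  Artistic impression 56 × 0.3 = 16.8
  Craftsmanship 76 × 0.05 = 3.8
  Originality 59.5 × 0.3 = 17.85
  Difficulty 47 × 0.23 = 10.81
Sum = 59.52
Bonus points: 59.52 + 3 = 62.52
62.52 ≥ 60 → Satisfactory

Satisfactory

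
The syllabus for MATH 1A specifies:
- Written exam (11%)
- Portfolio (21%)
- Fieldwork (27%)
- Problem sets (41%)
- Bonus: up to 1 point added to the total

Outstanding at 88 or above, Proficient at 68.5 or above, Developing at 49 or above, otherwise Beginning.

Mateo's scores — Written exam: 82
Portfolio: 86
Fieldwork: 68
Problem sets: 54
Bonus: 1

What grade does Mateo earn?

Weighted total:
  Written exam 82 × 0.11 = 9.02
  Portfolio 86 × 0.21 = 18.06
  Fieldwork 68 × 0.27 = 18.36
  Problem sets 54 × 0.41 = 22.14
Sum = 67.58
Bonus: 67.58 + 1 = 68.58
68.58 is ≥ 68.5 and < 88 → Proficient

Proficient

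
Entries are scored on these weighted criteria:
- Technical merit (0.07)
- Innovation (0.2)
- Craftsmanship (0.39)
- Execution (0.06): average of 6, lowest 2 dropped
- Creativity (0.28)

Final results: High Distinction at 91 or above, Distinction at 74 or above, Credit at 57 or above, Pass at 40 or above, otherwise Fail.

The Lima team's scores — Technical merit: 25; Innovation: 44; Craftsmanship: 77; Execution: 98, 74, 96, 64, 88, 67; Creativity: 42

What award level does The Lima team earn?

Credit

Execution: drop 64, 67 → average of remaining 4 = 356/4 = 89
Weighted total:
  Technical merit 25 × 0.07 = 1.75
  Innovation 44 × 0.2 = 8.8
  Craftsmanship 77 × 0.39 = 30.03
  Execution 89 × 0.06 = 5.34
  Creativity 42 × 0.28 = 11.76
Sum = 57.68
57.68 is ≥ 57 and < 74 → Credit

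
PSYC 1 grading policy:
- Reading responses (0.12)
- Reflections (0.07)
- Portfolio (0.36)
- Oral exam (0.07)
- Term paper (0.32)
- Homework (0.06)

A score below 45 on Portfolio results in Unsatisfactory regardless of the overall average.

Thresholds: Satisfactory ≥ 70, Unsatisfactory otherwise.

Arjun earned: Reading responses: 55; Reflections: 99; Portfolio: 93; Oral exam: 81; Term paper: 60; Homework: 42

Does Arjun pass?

Satisfactory

Portfolio score 93 ≥ 45: minimum met.
Weighted total:
  Reading responses 55 × 0.12 = 6.6
  Reflections 99 × 0.07 = 6.93
  Portfolio 93 × 0.36 = 33.48
  Oral exam 81 × 0.07 = 5.67
  Term paper 60 × 0.32 = 19.2
  Homework 42 × 0.06 = 2.52
Sum = 74.4
74.4 ≥ 70 → Satisfactory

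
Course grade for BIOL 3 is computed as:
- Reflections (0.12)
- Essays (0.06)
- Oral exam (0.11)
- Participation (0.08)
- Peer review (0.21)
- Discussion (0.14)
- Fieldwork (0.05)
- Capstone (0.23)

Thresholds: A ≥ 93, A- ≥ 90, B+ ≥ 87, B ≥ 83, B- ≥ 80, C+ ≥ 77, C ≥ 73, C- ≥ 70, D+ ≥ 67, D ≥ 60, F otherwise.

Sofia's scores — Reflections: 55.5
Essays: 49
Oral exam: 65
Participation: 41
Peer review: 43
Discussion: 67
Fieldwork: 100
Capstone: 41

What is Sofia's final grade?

F

Weighted total:
  Reflections 55.5 × 0.12 = 6.66
  Essays 49 × 0.06 = 2.94
  Oral exam 65 × 0.11 = 7.15
  Participation 41 × 0.08 = 3.28
  Peer review 43 × 0.21 = 9.03
  Discussion 67 × 0.14 = 9.38
  Fieldwork 100 × 0.05 = 5
  Capstone 41 × 0.23 = 9.43
Sum = 52.87
52.87 < 60 → F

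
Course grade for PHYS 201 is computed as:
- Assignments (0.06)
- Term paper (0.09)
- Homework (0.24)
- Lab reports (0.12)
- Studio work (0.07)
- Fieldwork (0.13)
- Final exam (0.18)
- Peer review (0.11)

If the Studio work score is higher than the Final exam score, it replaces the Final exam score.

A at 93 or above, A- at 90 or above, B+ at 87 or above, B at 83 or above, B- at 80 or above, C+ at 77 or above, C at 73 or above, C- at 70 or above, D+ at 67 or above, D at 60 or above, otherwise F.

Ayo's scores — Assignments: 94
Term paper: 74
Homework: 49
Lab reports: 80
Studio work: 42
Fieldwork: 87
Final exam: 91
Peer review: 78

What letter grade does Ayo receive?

C-

Studio work (42) ≤ Final exam (91), so Final exam stays at 91.
Weighted total:
  Assignments 94 × 0.06 = 5.64
  Term paper 74 × 0.09 = 6.66
  Homework 49 × 0.24 = 11.76
  Lab reports 80 × 0.12 = 9.6
  Studio work 42 × 0.07 = 2.94
  Fieldwork 87 × 0.13 = 11.31
  Final exam 91 × 0.18 = 16.38
  Peer review 78 × 0.11 = 8.58
Sum = 72.87
72.87 is ≥ 70 and < 73 → C-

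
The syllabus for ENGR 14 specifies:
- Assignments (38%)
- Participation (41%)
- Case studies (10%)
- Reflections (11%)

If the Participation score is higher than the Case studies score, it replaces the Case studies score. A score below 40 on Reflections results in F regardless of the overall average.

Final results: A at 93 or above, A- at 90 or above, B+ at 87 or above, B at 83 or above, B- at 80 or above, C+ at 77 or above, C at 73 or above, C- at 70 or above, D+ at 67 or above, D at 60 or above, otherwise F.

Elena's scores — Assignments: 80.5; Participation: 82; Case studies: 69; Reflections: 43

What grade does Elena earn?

C+

Participation (82) > Case studies (69), so Case studies counts as 82.
Reflections score 43 ≥ 40: minimum met.
Weighted total:
  Assignments 80.5 × 0.38 = 30.59
  Participation 82 × 0.41 = 33.62
  Case studies 82 × 0.1 = 8.2
  Reflections 43 × 0.11 = 4.73
Sum = 77.14
77.14 is ≥ 77 and < 80 → C+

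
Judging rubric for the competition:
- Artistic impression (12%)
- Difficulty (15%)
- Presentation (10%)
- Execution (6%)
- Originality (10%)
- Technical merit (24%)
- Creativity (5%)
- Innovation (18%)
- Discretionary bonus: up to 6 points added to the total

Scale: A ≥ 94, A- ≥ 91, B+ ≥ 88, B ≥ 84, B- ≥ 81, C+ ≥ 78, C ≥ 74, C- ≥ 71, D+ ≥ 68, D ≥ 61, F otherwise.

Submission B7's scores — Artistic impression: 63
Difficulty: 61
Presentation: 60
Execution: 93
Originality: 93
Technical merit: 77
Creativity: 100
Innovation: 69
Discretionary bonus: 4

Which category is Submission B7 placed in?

C

Weighted total:
  Artistic impression 63 × 0.12 = 7.56
  Difficulty 61 × 0.15 = 9.15
  Presentation 60 × 0.1 = 6
  Execution 93 × 0.06 = 5.58
  Originality 93 × 0.1 = 9.3
  Technical merit 77 × 0.24 = 18.48
  Creativity 100 × 0.05 = 5
  Innovation 69 × 0.18 = 12.42
Sum = 73.49
Discretionary bonus: 73.49 + 4 = 77.49
77.49 is ≥ 74 and < 78 → C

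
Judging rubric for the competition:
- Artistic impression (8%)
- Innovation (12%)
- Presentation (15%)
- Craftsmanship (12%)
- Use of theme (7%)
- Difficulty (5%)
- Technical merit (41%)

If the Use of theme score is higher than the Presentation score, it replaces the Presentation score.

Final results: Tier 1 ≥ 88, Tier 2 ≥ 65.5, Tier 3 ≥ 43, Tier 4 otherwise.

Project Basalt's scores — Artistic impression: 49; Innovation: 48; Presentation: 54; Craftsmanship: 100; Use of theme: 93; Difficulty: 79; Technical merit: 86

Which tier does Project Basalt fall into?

Use of theme (93) > Presentation (54), so Presentation counts as 93.
Weighted total:
  Artistic impression 49 × 0.08 = 3.92
  Innovation 48 × 0.12 = 5.76
  Presentation 93 × 0.15 = 13.95
  Craftsmanship 100 × 0.12 = 12
  Use of theme 93 × 0.07 = 6.51
  Difficulty 79 × 0.05 = 3.95
  Technical merit 86 × 0.41 = 35.26
Sum = 81.35
81.35 is ≥ 65.5 and < 88 → Tier 2

Tier 2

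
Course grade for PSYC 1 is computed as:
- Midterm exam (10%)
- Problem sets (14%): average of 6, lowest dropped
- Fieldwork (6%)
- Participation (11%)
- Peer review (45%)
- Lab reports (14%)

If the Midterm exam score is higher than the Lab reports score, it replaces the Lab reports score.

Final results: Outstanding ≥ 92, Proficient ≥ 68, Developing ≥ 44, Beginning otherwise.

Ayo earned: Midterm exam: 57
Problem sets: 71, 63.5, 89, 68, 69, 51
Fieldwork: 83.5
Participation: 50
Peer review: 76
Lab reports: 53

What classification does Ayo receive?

Problem sets: drop 51 → average of remaining 5 = 360.5/5 = 72.1
Midterm exam (57) > Lab reports (53), so Lab reports counts as 57.
Weighted total:
  Midterm exam 57 × 0.1 = 5.7
  Problem sets 72.1 × 0.14 = 10.094
  Fieldwork 83.5 × 0.06 = 5.01
  Participation 50 × 0.11 = 5.5
  Peer review 76 × 0.45 = 34.2
  Lab reports 57 × 0.14 = 7.98
Sum = 68.484
68.484 is ≥ 68 and < 92 → Proficient

Proficient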